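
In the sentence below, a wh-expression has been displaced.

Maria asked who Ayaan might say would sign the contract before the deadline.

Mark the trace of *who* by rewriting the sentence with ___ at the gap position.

Pre-movement form: Ayaan might say who would sign the contract before the deadline.
'who' functions as the subject of the clause embedded under 'say'. The gap is right after 'say'.

Maria asked who Ayaan might say ___ would sign the contract before the deadline.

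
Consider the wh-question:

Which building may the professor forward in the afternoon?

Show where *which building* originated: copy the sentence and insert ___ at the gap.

Which building may the professor forward ___ in the afternoon?

Underlying clause: The professor may forward which building in the afternoon.
The filler 'which building' is interpreted as the direct object of 'forward'. The gap is right after 'forward'.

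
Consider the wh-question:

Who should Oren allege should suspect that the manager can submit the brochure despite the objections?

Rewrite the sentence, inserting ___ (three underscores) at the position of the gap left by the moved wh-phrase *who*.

Who should Oren allege ___ should suspect that the manager can submit the brochure despite the objections?

In situ: Oren should allege who should suspect that the manager can submit the brochure despite the objections.
The filler 'who' is interpreted as the subject of the clause embedded under 'allege'. The gap is right after 'allege'.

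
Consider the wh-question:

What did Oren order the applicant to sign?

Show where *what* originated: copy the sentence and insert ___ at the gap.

What did Oren order the applicant to sign ___?

Pre-movement form: Oren did order the applicant to sign what.
'what' functions as the direct object of 'sign'. The gap is right after 'sign'.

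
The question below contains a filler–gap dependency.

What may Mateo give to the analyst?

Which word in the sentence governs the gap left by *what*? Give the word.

Pre-movement form: Mateo may give what to the analyst.
The filler 'what' is interpreted as the direct object of 'give'. Fronting leaves a gap immediately after 'give':
What may Mateo give ___ to the analyst?

give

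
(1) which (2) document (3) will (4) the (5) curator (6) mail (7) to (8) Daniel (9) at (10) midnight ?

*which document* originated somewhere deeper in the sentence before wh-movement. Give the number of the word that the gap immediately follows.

In situ: The curator will mail which document to Daniel at midnight.
'which document' functions as the direct object of 'mail'. It moves to the left edge, and the trace sits right after 'mail':
Which document will the curator mail ___ to Daniel at midnight?
'mail' is word 6.

6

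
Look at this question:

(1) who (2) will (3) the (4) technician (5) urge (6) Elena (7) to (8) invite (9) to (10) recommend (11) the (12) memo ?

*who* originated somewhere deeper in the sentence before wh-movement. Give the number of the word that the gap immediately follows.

In situ: The technician will urge Elena to invite who to recommend the memo.
The filler 'who' is interpreted as the direct object of 'invite'. It moves to the left edge, and the trace sits right after 'invite':
Who will the technician urge Elena to invite ___ to recommend the memo?
'invite' is word 8.

8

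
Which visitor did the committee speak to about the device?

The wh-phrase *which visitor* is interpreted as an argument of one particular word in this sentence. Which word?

to

Underlying clause: The committee did speak to which visitor about the device.
'which visitor' is the object of the preposition 'to'. Wh-movement fronts it, leaving a gap right after 'to':
Which visitor did the committee speak to ___ about the device?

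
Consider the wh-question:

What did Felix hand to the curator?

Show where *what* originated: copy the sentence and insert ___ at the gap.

Before movement: Felix did hand what to the curator.
'what' functions as the direct object of 'hand'. The gap is right after 'hand'.

What did Felix hand ___ to the curator?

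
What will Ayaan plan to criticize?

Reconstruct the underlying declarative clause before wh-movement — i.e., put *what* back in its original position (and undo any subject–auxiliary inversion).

Ayaan will plan to criticize what.

The filler 'what' is interpreted as the direct object of 'criticize'. Wh-movement fronts it, leaving a gap right after 'criticize':
What will Ayaan plan to criticize ___?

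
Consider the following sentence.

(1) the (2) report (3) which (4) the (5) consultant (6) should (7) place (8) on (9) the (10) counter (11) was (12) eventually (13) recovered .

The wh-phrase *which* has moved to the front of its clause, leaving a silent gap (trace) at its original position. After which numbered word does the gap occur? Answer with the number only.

7

The filler 'which' is interpreted as the direct object of 'place'. Wh-movement fronts it, leaving a gap right after 'place':
The report which the consultant should place ___ on the counter was eventually recovered.
'place' is word 7.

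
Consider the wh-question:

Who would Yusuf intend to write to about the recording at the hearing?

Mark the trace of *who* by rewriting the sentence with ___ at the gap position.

Pre-movement form: Yusuf would intend to write to who about the recording at the hearing.
The filler 'who' is interpreted as the object of the preposition 'to'. The gap is right after 'to'.

Who would Yusuf intend to write to ___ about the recording at the hearing?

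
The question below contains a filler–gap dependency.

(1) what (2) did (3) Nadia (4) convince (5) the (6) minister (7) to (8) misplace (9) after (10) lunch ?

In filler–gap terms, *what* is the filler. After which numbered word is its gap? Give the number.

8

Before movement: Nadia did convince the minister to misplace what after lunch.
'what' functions as the direct object of 'misplace'. Fronting leaves a gap immediately after 'misplace':
What did Nadia convince the minister to misplace ___ after lunch?
'misplace' is word 8.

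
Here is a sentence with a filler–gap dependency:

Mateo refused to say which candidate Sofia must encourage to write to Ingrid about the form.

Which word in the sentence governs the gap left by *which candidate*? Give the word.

encourage

Pre-movement form: Sofia must encourage which candidate to write to Ingrid about the form.
'which candidate' is the direct object of 'encourage'. Wh-movement fronts it, leaving a gap right after 'encourage':
Mateo refused to say which candidate Sofia must encourage ___ to write to Ingrid about the form.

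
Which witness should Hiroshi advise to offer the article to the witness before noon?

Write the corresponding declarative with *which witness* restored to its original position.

'which witness' functions as the direct object of 'advise'. It moves to the left edge, and the trace sits right after 'advise':
Which witness should Hiroshi advise ___ to offer the article to the witness before noon?

Hiroshi should advise which witness to offer the article to the witness before noon.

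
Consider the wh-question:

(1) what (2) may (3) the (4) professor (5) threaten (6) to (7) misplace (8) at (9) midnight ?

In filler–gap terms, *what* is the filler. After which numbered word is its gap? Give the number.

Pre-movement form: The professor may threaten to misplace what at midnight.
'what' functions as the direct object of 'misplace'. Fronting leaves a gap immediately after 'misplace':
What may the professor threaten to misplace ___ at midnight?
'misplace' is word 7.

7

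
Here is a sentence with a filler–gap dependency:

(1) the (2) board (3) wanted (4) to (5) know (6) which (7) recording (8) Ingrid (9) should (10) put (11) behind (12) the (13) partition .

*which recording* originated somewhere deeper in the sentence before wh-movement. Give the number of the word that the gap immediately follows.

10

Pre-movement form: Ingrid should put which recording behind the partition.
'which recording' functions as the direct object of 'put'. Fronting leaves a gap immediately after 'put':
The board wanted to know which recording Ingrid should put ___ behind the partition.
'put' is word 10.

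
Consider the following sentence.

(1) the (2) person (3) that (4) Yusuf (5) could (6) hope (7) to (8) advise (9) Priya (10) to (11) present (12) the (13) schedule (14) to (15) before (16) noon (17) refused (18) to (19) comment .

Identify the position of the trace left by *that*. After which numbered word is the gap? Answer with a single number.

The filler 'that' is interpreted as the object of the preposition 'to' (recipient of 'present'). Wh-movement fronts it, leaving a gap right after 'to':
The person that Yusuf could hope to advise Priya to present the schedule to ___ before noon refused to comment.
'to' is word 14.

14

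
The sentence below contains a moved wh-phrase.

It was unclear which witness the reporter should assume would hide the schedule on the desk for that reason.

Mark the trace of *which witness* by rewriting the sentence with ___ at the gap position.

It was unclear which witness the reporter should assume ___ would hide the schedule on the desk for that reason.

Before movement: The reporter should assume which witness would hide the schedule on the desk for that reason.
The filler 'which witness' is interpreted as the subject of the clause embedded under 'assume'. The gap is right after 'assume'.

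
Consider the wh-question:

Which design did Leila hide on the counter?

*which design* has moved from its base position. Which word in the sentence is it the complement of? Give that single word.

Before movement: Leila did hide which design on the counter.
The filler 'which design' is interpreted as the direct object of 'hide'. Fronting leaves a gap immediately after 'hide':
Which design did Leila hide ___ on the counter?

hide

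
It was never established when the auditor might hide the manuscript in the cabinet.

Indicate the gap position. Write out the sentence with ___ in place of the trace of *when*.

It was never established when the auditor might hide the manuscript in the cabinet ___.

Before movement: The auditor might hide the manuscript in the cabinet when.
'when' functions as the temporal adjunct. The gap is right after 'cabinet'.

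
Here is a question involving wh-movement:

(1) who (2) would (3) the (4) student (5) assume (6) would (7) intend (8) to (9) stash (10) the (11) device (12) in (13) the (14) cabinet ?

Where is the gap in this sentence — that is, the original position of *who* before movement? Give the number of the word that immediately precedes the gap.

Pre-movement form: The student would assume who would intend to stash the device in the cabinet.
'who' is the subject of the clause embedded under 'assume'. Fronting leaves a gap immediately after 'assume':
Who would the student assume ___ would intend to stash the device in the cabinet?
'assume' is word 5.

5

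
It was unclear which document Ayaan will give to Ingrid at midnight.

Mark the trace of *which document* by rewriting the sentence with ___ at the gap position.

It was unclear which document Ayaan will give ___ to Ingrid at midnight.

Pre-movement form: Ayaan will give which document to Ingrid at midnight.
'which document' functions as the direct object of 'give'. The gap is right after 'give'.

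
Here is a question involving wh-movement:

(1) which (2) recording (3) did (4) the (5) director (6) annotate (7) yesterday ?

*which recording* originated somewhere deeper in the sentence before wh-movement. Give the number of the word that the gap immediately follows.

6

Pre-movement form: The director did annotate which recording yesterday.
The filler 'which recording' is interpreted as the direct object of 'annotate'. It moves to the left edge, and the trace sits right after 'annotate':
Which recording did the director annotate ___ yesterday?
'annotate' is word 6.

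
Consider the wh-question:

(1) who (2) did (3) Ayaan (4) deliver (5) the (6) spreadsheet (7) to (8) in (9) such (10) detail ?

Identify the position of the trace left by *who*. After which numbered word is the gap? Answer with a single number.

7

Underlying clause: Ayaan did deliver the spreadsheet to who in such detail.
'who' is the object of the preposition 'to' (recipient of 'deliver'). Fronting leaves a gap immediately after 'to':
Who did Ayaan deliver the spreadsheet to ___ in such detail?
'to' is word 7.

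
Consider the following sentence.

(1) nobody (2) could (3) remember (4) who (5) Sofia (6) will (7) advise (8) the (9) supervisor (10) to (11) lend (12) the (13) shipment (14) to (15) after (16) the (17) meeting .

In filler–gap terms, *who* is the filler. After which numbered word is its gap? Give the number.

Before movement: Sofia will advise the supervisor to lend the shipment to who after the meeting.
The filler 'who' is interpreted as the object of the preposition 'to' (recipient of 'lend'). It moves to the left edge, and the trace sits right after 'to':
Nobody could remember who Sofia will advise the supervisor to lend the shipment to ___ after the meeting.
'to' is word 14.

14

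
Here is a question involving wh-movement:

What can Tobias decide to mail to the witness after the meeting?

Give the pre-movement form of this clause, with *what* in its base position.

Tobias can decide to mail what to the witness after the meeting.

'what' functions as the direct object of 'mail'. It moves to the left edge, and the trace sits right after 'mail':
What can Tobias decide to mail ___ to the witness after the meeting?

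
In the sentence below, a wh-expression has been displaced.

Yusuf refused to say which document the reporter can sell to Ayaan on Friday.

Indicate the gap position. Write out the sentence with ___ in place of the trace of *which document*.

Underlying clause: The reporter can sell which document to Ayaan on Friday.
'which document' functions as the direct object of 'sell'. The gap is right after 'sell'.

Yusuf refused to say which document the reporter can sell ___ to Ayaan on Friday.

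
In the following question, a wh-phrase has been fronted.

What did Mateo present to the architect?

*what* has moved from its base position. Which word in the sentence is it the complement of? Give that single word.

present

Underlying clause: Mateo did present what to the architect.
'what' is the direct object of 'present'. It moves to the left edge, and the trace sits right after 'present':
What did Mateo present ___ to the architect?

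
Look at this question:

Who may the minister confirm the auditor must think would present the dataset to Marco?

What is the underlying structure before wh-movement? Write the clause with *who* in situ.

The minister may confirm the auditor must think who would present the dataset to Marco.

'who' is the subject of the clause embedded under 'think'. Wh-movement fronts it, leaving a gap right after 'think':
Who may the minister confirm the auditor must think ___ would present the dataset to Marco?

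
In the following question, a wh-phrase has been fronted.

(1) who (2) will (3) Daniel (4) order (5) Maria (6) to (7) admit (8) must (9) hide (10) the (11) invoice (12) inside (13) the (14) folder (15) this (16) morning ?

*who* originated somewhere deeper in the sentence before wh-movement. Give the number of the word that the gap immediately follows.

Before movement: Daniel will order Maria to admit who must hide the invoice inside the folder this morning.
'who' is the subject of the clause embedded under 'admit'. Wh-movement fronts it, leaving a gap right after 'admit':
Who will Daniel order Maria to admit ___ must hide the invoice inside the folder this morning?
'admit' is word 7.

7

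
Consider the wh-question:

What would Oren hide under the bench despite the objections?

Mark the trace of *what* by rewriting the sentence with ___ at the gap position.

What would Oren hide ___ under the bench despite the objections?

In situ: Oren would hide what under the bench despite the objections.
'what' functions as the direct object of 'hide'. The gap is right after 'hide'.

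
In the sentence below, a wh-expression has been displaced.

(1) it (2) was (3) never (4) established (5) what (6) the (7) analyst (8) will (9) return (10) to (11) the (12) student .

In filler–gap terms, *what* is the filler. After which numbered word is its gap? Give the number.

9

In situ: The analyst will return what to the student.
The filler 'what' is interpreted as the direct object of 'return'. Fronting leaves a gap immediately after 'return':
It was never established what the analyst will return ___ to the student.
'return' is word 9.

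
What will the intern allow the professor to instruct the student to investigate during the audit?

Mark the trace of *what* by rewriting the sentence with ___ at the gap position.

Pre-movement form: The intern will allow the professor to instruct the student to investigate what during the audit.
'what' functions as the direct object of 'investigate'. The gap is right after 'investigate'.

What will the intern allow the professor to instruct the student to investigate ___ during the audit?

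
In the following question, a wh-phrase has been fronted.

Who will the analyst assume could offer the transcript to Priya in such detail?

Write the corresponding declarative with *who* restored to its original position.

'who' is the subject of the clause embedded under 'assume'. Wh-movement fronts it, leaving a gap right after 'assume':
Who will the analyst assume ___ could offer the transcript to Priya in such detail?

The analyst will assume who could offer the transcript to Priya in such detail.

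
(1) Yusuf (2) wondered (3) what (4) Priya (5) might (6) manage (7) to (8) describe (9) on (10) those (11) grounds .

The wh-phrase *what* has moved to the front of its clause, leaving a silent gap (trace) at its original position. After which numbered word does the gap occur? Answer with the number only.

8

Underlying clause: Priya might manage to describe what on those grounds.
The filler 'what' is interpreted as the direct object of 'describe'. Fronting leaves a gap immediately after 'describe':
Yusuf wondered what Priya might manage to describe ___ on those grounds.
'describe' is word 8.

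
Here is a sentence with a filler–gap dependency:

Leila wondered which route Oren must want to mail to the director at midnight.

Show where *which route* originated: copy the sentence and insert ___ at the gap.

Leila wondered which route Oren must want to mail ___ to the director at midnight.

Pre-movement form: Oren must want to mail which route to the director at midnight.
'which route' functions as the direct object of 'mail'. The gap is right after 'mail'.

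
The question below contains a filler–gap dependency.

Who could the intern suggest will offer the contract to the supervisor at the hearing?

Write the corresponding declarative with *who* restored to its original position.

The filler 'who' is interpreted as the subject of the clause embedded under 'suggest'. Wh-movement fronts it, leaving a gap right after 'suggest':
Who could the intern suggest ___ will offer the contract to the supervisor at the hearing?

The intern could suggest who will offer the contract to the supervisor at the hearing.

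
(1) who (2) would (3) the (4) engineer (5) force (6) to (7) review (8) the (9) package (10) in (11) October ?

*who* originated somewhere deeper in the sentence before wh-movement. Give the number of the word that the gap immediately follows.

Underlying clause: The engineer would force who to review the package in October.
'who' functions as the direct object of 'force'. Wh-movement fronts it, leaving a gap right after 'force':
Who would the engineer force ___ to review the package in October?
'force' is word 5.

5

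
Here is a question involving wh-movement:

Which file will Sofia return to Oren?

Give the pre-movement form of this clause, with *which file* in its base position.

The filler 'which file' is interpreted as the direct object of 'return'. Wh-movement fronts it, leaving a gap right after 'return':
Which file will Sofia return ___ to Oren?

Sofia will return which file to Oren.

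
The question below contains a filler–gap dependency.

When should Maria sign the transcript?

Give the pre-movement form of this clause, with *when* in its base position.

'when' is the temporal adjunct. It moves to the left edge, and the trace sits right after 'transcript':
When should Maria sign the transcript ___?

Maria should sign the transcript when.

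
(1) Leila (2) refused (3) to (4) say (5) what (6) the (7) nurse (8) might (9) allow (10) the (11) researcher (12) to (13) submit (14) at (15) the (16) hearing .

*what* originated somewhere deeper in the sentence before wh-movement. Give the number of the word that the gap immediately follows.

Pre-movement form: The nurse might allow the researcher to submit what at the hearing.
'what' is the direct object of 'submit'. It moves to the left edge, and the trace sits right after 'submit':
Leila refused to say what the nurse might allow the researcher to submit ___ at the hearing.
'submit' is word 13.

13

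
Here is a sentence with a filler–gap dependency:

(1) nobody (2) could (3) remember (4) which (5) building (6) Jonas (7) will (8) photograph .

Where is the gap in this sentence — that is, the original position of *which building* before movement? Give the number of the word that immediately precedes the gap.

8

Pre-movement form: Jonas will photograph which building.
'which building' functions as the direct object of 'photograph'. Fronting leaves a gap immediately after 'photograph':
Nobody could remember which building Jonas will photograph ___.
'photograph' is word 8.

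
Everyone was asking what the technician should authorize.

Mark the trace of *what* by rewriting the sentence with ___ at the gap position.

In situ: The technician should authorize what.
'what' functions as the direct object of 'authorize'. The gap is right after 'authorize'.

Everyone was asking what the technician should authorize ___.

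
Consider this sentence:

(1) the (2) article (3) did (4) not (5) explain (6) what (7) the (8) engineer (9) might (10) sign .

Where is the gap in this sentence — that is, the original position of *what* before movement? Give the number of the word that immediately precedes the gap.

10

Before movement: The engineer might sign what.
'what' functions as the direct object of 'sign'. It moves to the left edge, and the trace sits right after 'sign':
The article did not explain what the engineer might sign ___.
'sign' is word 10.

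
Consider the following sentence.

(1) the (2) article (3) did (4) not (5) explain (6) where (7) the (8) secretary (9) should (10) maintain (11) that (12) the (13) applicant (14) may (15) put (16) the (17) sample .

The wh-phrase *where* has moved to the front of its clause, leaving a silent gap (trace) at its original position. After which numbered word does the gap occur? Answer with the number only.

Underlying clause: The secretary should maintain that the applicant may put the sample where.
'where' functions as the locative complement of 'put'. Fronting leaves a gap immediately after 'sample':
The article did not explain where the secretary should maintain that the applicant may put the sample ___.
'sample' is word 17.

17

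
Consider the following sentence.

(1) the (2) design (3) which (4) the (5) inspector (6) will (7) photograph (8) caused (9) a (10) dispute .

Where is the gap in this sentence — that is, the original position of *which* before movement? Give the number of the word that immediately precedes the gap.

'which' is the direct object of 'photograph'. Fronting leaves a gap immediately after 'photograph':
The design which the inspector will photograph ___ caused a dispute.
'photograph' is word 7.

7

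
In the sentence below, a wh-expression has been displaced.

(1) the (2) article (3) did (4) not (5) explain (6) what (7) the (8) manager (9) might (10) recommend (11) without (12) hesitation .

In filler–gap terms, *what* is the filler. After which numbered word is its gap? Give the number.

10

Underlying clause: The manager might recommend what without hesitation.
'what' is the direct object of 'recommend'. Wh-movement fronts it, leaving a gap right after 'recommend':
The article did not explain what the manager might recommend ___ without hesitation.
'recommend' is word 10.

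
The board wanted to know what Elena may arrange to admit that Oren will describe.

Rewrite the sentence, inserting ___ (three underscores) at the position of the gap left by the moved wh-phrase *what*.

The board wanted to know what Elena may arrange to admit that Oren will describe ___.

Pre-movement form: Elena may arrange to admit that Oren will describe what.
The filler 'what' is interpreted as the direct object of 'describe'. The gap is right after 'describe'.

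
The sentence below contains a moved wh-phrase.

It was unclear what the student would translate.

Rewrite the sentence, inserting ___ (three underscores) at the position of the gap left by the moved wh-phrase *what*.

It was unclear what the student would translate ___.

Before movement: The student would translate what.
'what' functions as the direct object of 'translate'. The gap is right after 'translate'.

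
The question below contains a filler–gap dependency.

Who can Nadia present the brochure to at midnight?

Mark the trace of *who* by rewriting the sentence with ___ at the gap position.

Before movement: Nadia can present the brochure to who at midnight.
'who' functions as the object of the preposition 'to' (recipient of 'present'). The gap is right after 'to'.

Who can Nadia present the brochure to ___ at midnight?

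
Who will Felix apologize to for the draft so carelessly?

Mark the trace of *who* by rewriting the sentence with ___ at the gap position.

Underlying clause: Felix will apologize to who for the draft so carelessly.
'who' functions as the object of the preposition 'to'. The gap is right after 'to'.

Who will Felix apologize to ___ for the draft so carelessly?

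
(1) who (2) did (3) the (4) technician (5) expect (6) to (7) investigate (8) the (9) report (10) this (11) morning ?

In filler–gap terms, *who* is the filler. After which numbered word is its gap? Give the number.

Underlying clause: The technician did expect who to investigate the report this morning.
'who' functions as the direct object of 'expect'. Wh-movement fronts it, leaving a gap right after 'expect':
Who did the technician expect ___ to investigate the report this morning?
'expect' is word 5.

5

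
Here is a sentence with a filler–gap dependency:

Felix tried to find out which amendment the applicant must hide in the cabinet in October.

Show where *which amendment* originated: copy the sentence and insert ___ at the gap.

Pre-movement form: The applicant must hide which amendment in the cabinet in October.
'which amendment' is the direct object of 'hide'. The gap is right after 'hide'.

Felix tried to find out which amendment the applicant must hide ___ in the cabinet in October.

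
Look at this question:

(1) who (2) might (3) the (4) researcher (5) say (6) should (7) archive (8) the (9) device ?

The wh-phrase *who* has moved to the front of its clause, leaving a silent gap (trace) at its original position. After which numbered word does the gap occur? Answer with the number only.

5

Pre-movement form: The researcher might say who should archive the device.
The filler 'who' is interpreted as the subject of the clause embedded under 'say'. Wh-movement fronts it, leaving a gap right after 'say':
Who might the researcher say ___ should archive the device?
'say' is word 5.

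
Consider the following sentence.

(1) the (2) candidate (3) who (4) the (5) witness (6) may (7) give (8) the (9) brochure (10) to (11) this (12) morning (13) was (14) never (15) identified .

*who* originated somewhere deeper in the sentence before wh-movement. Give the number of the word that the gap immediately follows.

The filler 'who' is interpreted as the object of the preposition 'to' (recipient of 'give'). Wh-movement fronts it, leaving a gap right after 'to':
The candidate who the witness may give the brochure to ___ this morning was never identified.
'to' is word 10.

10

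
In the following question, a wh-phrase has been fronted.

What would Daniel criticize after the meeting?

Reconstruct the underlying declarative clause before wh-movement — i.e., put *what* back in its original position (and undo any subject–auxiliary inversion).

The filler 'what' is interpreted as the direct object of 'criticize'. It moves to the left edge, and the trace sits right after 'criticize':
What would Daniel criticize ___ after the meeting?

Daniel would criticize what after the meeting.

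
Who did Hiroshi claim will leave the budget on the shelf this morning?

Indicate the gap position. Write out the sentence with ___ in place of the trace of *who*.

Who did Hiroshi claim ___ will leave the budget on the shelf this morning?

Underlying clause: Hiroshi did claim who will leave the budget on the shelf this morning.
'who' functions as the subject of the clause embedded under 'claim'. The gap is right after 'claim'.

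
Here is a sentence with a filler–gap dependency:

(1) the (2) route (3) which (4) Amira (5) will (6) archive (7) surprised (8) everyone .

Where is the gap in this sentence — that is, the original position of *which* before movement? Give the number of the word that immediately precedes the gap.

The filler 'which' is interpreted as the direct object of 'archive'. Wh-movement fronts it, leaving a gap right after 'archive':
The route which Amira will archive ___ surprised everyone.
'archive' is word 6.

6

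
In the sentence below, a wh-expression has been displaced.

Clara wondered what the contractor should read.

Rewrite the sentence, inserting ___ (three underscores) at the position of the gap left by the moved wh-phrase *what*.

Clara wondered what the contractor should read ___.

Underlying clause: The contractor should read what.
The filler 'what' is interpreted as the direct object of 'read'. The gap is right after 'read'.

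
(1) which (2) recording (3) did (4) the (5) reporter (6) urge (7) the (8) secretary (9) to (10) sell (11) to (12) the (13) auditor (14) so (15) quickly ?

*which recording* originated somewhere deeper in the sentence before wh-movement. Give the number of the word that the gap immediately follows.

10

Pre-movement form: The reporter did urge the secretary to sell which recording to the auditor so quickly.
'which recording' is the direct object of 'sell'. Fronting leaves a gap immediately after 'sell':
Which recording did the reporter urge the secretary to sell ___ to the auditor so quickly?
'sell' is word 10.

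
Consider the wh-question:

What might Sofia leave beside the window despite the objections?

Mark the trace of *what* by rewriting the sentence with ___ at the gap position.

Pre-movement form: Sofia might leave what beside the window despite the objections.
'what' functions as the direct object of 'leave'. The gap is right after 'leave'.

What might Sofia leave ___ beside the window despite the objections?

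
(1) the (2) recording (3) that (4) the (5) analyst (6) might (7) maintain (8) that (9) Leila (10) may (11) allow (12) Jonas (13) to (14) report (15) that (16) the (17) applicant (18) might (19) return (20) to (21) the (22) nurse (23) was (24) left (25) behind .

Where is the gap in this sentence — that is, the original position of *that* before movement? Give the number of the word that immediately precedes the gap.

19

'that' functions as the direct object of 'return'. Fronting leaves a gap immediately after 'return':
The recording that the analyst might maintain that Leila may allow Jonas to report that the applicant might return ___ to the nurse was left behind.
'return' is word 19.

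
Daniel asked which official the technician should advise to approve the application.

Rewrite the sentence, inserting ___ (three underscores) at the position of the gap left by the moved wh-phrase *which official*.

Pre-movement form: The technician should advise which official to approve the application.
The filler 'which official' is interpreted as the direct object of 'advise'. The gap is right after 'advise'.

Daniel asked which official the technician should advise ___ to approve the application.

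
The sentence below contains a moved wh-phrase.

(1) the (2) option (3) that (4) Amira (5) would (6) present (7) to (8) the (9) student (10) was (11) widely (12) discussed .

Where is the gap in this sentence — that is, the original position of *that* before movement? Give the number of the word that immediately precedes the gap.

6

'that' is the direct object of 'present'. Fronting leaves a gap immediately after 'present':
The option that Amira would present ___ to the student was widely discussed.
'present' is word 6.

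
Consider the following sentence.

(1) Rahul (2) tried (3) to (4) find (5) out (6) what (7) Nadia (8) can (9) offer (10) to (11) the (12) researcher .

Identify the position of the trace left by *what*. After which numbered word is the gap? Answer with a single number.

9

Before movement: Nadia can offer what to the researcher.
The filler 'what' is interpreted as the direct object of 'offer'. Fronting leaves a gap immediately after 'offer':
Rahul tried to find out what Nadia can offer ___ to the researcher.
'offer' is word 9.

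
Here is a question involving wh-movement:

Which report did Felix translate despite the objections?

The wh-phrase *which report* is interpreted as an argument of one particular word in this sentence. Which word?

translate

Pre-movement form: Felix did translate which report despite the objections.
'which report' is the direct object of 'translate'. Wh-movement fronts it, leaving a gap right after 'translate':
Which report did Felix translate ___ despite the objections?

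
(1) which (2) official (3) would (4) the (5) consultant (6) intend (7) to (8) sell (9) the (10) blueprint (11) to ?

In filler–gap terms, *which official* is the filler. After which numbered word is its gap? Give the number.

11

Before movement: The consultant would intend to sell the blueprint to which official.
'which official' functions as the object of the preposition 'to' (recipient of 'sell'). Fronting leaves a gap immediately after 'to':
Which official would the consultant intend to sell the blueprint to ___?
'to' is word 11.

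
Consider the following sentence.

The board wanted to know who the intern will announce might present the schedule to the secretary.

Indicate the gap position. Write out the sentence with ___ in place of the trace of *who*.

The board wanted to know who the intern will announce ___ might present the schedule to the secretary.

In situ: The intern will announce who might present the schedule to the secretary.
'who' functions as the subject of the clause embedded under 'announce'. The gap is right after 'announce'.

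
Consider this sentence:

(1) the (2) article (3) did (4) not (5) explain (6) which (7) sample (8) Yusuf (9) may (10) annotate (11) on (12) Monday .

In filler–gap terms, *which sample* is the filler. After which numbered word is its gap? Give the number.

10

Before movement: Yusuf may annotate which sample on Monday.
The filler 'which sample' is interpreted as the direct object of 'annotate'. It moves to the left edge, and the trace sits right after 'annotate':
The article did not explain which sample Yusuf may annotate ___ on Monday.
'annotate' is word 10.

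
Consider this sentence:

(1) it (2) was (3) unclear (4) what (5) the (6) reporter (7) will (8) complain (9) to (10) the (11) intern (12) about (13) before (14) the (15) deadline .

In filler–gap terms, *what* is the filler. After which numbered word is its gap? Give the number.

12

Underlying clause: The reporter will complain to the intern about what before the deadline.
The filler 'what' is interpreted as the object of the preposition 'about'. It moves to the left edge, and the trace sits right after 'about':
It was unclear what the reporter will complain to the intern about ___ before the deadline.
'about' is word 12.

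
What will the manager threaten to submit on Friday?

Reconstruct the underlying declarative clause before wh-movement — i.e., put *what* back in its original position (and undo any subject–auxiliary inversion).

The manager will threaten to submit what on Friday.

'what' is the direct object of 'submit'. Wh-movement fronts it, leaving a gap right after 'submit':
What will the manager threaten to submit ___ on Friday?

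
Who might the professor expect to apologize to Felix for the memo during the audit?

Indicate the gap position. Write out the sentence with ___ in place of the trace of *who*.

Before movement: The professor might expect who to apologize to Felix for the memo during the audit.
The filler 'who' is interpreted as the direct object of 'expect'. The gap is right after 'expect'.

Who might the professor expect ___ to apologize to Felix for the memo during the audit?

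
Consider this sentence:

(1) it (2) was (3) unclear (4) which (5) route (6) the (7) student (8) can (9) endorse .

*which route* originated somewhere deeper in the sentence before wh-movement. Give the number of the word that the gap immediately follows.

Underlying clause: The student can endorse which route.
The filler 'which route' is interpreted as the direct object of 'endorse'. It moves to the left edge, and the trace sits right after 'endorse':
It was unclear which route the student can endorse ___.
'endorse' is word 9.

9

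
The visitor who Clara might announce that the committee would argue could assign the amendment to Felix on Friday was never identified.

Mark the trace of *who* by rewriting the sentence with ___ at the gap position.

The visitor who Clara might announce that the committee would argue ___ could assign the amendment to Felix on Friday was never identified.

'who' functions as the subject of the clause embedded under 'argue'. The gap is right after 'argue'.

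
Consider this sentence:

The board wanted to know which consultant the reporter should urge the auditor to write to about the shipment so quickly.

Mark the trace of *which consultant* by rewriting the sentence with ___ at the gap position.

Pre-movement form: The reporter should urge the auditor to write to which consultant about the shipment so quickly.
'which consultant' functions as the object of the preposition 'to'. The gap is right after 'to'.

The board wanted to know which consultant the reporter should urge the auditor to write to ___ about the shipment so quickly.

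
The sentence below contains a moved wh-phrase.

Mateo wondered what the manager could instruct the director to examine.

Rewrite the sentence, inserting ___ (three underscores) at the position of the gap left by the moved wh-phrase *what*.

Before movement: The manager could instruct the director to examine what.
'what' is the direct object of 'examine'. The gap is right after 'examine'.

Mateo wondered what the manager could instruct the director to examine ___.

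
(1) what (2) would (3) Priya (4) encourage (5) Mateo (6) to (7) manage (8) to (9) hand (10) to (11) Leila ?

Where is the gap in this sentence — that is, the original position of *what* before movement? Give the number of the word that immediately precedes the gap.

Underlying clause: Priya would encourage Mateo to manage to hand what to Leila.
'what' is the direct object of 'hand'. Wh-movement fronts it, leaving a gap right after 'hand':
What would Priya encourage Mateo to manage to hand ___ to Leila?
'hand' is word 9.

9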